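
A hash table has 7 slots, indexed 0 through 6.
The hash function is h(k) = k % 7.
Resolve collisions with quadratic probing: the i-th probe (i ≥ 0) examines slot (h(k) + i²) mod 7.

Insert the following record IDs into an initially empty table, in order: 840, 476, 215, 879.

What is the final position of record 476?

Insert 840: h=0, slot 0 empty -> index 0.
Insert 476: h=0, slot 0 occupied -> index 1.
Insert 215: h=5, slot 5 empty -> index 5.
Insert 879: h=4, slot 4 empty -> index 4.
Table: [840, 476, _, _, 879, 215, _]

1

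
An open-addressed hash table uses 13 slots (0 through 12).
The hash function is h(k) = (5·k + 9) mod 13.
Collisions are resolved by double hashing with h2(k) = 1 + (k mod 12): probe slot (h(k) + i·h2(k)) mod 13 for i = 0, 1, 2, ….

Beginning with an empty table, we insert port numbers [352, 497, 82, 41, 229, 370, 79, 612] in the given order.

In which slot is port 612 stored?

2

352: h=1 -> slot 1
497: h=11 -> slot 11
82: h=3 -> slot 3
41: h=6 -> slot 6
229: h=10 -> slot 10
370: h=0 -> slot 0
79: h=1, h2=8, probe 1,9 -> slot 9
612: h=1, h2=1, probe 1,2 -> slot 2
Table: [370, 352, 612, 82, _, _, 41, _, _, 79, 229, 497, _]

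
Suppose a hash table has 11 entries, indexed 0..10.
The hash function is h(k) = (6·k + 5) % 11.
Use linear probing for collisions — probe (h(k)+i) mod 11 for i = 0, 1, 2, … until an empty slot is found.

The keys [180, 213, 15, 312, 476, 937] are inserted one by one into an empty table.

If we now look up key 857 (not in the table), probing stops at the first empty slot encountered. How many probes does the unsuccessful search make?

2

180: h=7 → slot 7
213: h=7, probe 7,8 → slot 8
15: h=7, probe 7,8,9 → slot 9
312: h=7, probe 7,8,9,10 → slot 10
476: h=1 → slot 1
937: h=6 → slot 6
Table: [., 476, ., ., ., ., 937, 180, 213, 15, 312]
Lookup 857: h=10, probe 10,0 → slot 0 empty, not found.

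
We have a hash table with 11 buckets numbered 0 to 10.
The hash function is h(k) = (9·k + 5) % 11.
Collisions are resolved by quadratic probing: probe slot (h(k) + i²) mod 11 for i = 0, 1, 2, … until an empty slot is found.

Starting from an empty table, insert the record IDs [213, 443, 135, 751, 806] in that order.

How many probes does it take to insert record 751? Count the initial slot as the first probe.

3

213 hashes to 8; slot 8 is free => place at 8.
443 hashes to 10; slot 10 is free => place at 10.
135 hashes to 10; 10 taken => place at 0.
751 hashes to 10; 10,0 taken => place at 3.
806 hashes to 10; 10,0,3,8 taken => place at 4.
Table: [135, ∅, ∅, 751, 806, ∅, ∅, ∅, 213, ∅, 443]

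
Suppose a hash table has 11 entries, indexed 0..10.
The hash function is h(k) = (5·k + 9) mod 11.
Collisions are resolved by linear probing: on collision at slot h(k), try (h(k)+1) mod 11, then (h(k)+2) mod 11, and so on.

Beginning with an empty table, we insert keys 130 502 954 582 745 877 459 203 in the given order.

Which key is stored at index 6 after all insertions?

Insert 130: h=10, slot 10 empty -> index 10.
Insert 502: h=0, slot 0 empty -> index 0.
Insert 954: h=5, slot 5 empty -> index 5.
Insert 582: h=4, slot 4 empty -> index 4.
Insert 745: h=5, slot 5 occupied -> index 6.
Insert 877: h=5, slots 5,6 occupied -> index 7.
Insert 459: h=5, slots 5,6,7 occupied -> index 8.
Insert 203: h=1, slot 1 empty -> index 1.
Table: [502, 203, _, _, 582, 954, 745, 877, 459, _, 130]

745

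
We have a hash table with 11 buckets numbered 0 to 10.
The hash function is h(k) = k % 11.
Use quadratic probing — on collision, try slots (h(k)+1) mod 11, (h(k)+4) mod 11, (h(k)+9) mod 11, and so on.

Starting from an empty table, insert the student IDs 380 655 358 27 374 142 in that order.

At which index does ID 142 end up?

Insert 380: h=6, slot 6 empty => index 6.
Insert 655: h=6, slot 6 occupied => index 7.
Insert 358: h=6, slots 6,7 occupied => index 10.
Insert 27: h=5, slot 5 empty => index 5.
Insert 374: h=0, slot 0 empty => index 0.
Insert 142: h=10, slots 10,0 occupied => index 3.
Table: [374, -, -, 142, -, 27, 380, 655, -, -, 358]

3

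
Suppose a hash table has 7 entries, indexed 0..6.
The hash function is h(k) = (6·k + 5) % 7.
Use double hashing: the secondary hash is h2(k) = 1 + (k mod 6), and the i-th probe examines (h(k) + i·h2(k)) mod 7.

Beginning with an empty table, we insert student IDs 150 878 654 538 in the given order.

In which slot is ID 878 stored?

5

150: h=2 → slot 2
878: h=2, h2=3, probe 2,5 → slot 5
654: h=2, h2=1, probe 2,3 → slot 3
538: h=6 → slot 6
Table: [_, _, 150, 654, _, 878, 538]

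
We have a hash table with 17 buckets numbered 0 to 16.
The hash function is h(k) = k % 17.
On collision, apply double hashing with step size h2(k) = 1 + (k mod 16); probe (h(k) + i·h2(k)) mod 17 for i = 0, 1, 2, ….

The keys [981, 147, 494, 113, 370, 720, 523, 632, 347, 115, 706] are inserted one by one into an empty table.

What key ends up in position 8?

981: h=12 -> slot 12
147: h=11 -> slot 11
494: h=1 -> slot 1
113: h=11, h2=2, probe 11,13 -> slot 13
370: h=13, h2=3, probe 13,16 -> slot 16
720: h=6 -> slot 6
523: h=13, h2=12, probe 13,8 -> slot 8
632: h=3 -> slot 3
347: h=7 -> slot 7
115: h=13, h2=4, probe 13,0 -> slot 0
706: h=9 -> slot 9
Table: [115, 494, ∅, 632, ∅, ∅, 720, 347, 523, 706, ∅, 147, 981, 113, ∅, ∅, 370]

523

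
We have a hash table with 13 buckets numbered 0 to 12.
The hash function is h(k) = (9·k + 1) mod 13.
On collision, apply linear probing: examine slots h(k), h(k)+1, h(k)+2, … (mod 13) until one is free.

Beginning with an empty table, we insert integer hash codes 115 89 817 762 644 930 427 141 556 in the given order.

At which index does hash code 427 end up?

115: h=9 => slot 9
89: h=9, probe 9,10 => slot 10
817: h=9, probe 9,10,11 => slot 11
762: h=8 => slot 8
644: h=12 => slot 12
930: h=12, probe 12,0 => slot 0
427: h=9, probe 9,10,11,12,0,1 => slot 1
141: h=9, probe 9,10,11,12,0,1,2 => slot 2
556: h=0, probe 0,1,2,3 => slot 3
Table: [930, 427, 141, 556, —, —, —, —, 762, 115, 89, 817, 644]

1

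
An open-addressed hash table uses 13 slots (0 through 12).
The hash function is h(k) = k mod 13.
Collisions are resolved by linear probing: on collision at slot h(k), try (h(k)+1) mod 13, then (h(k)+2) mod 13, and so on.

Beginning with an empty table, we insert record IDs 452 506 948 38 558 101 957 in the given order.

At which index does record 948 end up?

0

Insert 452: h=10, slot 10 empty → index 10.
Insert 506: h=12, slot 12 empty → index 12.
Insert 948: h=12, slot 12 occupied → index 0.
Insert 38: h=12, slots 12,0 occupied → index 1.
Insert 558: h=12, slots 12,0,1 occupied → index 2.
Insert 101: h=10, slot 10 occupied → index 11.
Insert 957: h=8, slot 8 empty → index 8.
Table: [948, 38, 558, ., ., ., ., ., 957, ., 452, 101, 506]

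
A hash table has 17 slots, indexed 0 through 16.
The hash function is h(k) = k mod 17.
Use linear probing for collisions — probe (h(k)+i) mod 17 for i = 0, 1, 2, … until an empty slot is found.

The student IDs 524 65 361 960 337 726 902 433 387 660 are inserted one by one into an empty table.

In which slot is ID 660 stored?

524: h=14 -> slot 14
65: h=14, probe 14,15 -> slot 15
361: h=4 -> slot 4
960: h=8 -> slot 8
337: h=14, probe 14,15,16 -> slot 16
726: h=12 -> slot 12
902: h=1 -> slot 1
433: h=8, probe 8,9 -> slot 9
387: h=13 -> slot 13
660: h=14, probe 14,15,16,0 -> slot 0
Table: [660, 902, ∅, ∅, 361, ∅, ∅, ∅, 960, 433, ∅, ∅, 726, 387, 524, 65, 337]

0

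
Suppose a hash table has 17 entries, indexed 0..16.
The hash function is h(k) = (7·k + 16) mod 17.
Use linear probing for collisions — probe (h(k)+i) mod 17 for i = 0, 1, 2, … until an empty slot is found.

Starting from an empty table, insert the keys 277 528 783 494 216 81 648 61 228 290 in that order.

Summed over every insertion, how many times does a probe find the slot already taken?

6

277: h=0 => slot 0
528: h=6 => slot 6
783: h=6, probe 6,7 => slot 7
494: h=6, probe 6,7,8 => slot 8
216: h=15 => slot 15
81: h=5 => slot 5
648: h=13 => slot 13
61: h=1 => slot 1
228: h=14 => slot 14
290: h=6, probe 6,7,8,9 => slot 9
Table: [277, 61, ., ., ., 81, 528, 783, 494, 290, ., ., ., 648, 228, 216, .]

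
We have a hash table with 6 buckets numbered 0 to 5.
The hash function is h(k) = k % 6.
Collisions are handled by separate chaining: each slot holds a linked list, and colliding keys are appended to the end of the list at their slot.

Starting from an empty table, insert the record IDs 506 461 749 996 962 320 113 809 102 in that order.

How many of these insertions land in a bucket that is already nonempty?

6

506 -> bucket 2
461 -> bucket 5
749 -> bucket 5 (collision)
996 -> bucket 0
962 -> bucket 2 (collision)
320 -> bucket 2 (collision)
113 -> bucket 5 (collision)
809 -> bucket 5 (collision)
102 -> bucket 0 (collision)
Final buckets:
0: 996 -> 102
1: ∅
2: 506 -> 962 -> 320
3: ∅
4: ∅
5: 461 -> 749 -> 113 -> 809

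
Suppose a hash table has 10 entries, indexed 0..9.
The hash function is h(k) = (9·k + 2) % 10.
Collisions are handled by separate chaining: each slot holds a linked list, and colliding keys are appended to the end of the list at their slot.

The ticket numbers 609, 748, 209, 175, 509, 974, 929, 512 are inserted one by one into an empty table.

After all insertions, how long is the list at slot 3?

4

609 -> bucket 3
748 -> bucket 4
209 -> bucket 3 (collision)
175 -> bucket 7
509 -> bucket 3 (collision)
974 -> bucket 8
929 -> bucket 3 (collision)
512 -> bucket 0
Final buckets:
0: 512
1: _
2: _
3: 609 -> 209 -> 509 -> 929
4: 748
5: _
6: _
7: 175
8: 974
9: _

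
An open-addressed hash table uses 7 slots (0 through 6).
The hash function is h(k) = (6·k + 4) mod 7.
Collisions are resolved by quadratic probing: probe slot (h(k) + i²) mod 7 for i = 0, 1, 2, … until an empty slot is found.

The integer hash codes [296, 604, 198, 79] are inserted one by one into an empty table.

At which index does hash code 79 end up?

4

296 hashes to 2; slot 2 is free => place at 2.
604 hashes to 2; 2 taken => place at 3.
198 hashes to 2; 2,3 taken => place at 6.
79 hashes to 2; 2,3,6 taken => place at 4.
Table: [∅, ∅, 296, 604, 79, ∅, 198]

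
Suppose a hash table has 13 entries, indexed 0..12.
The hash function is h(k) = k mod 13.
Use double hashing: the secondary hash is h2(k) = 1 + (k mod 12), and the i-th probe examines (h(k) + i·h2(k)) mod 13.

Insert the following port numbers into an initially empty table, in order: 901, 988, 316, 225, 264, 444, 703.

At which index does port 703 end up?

12

901: h=4 -> slot 4
988: h=0 -> slot 0
316: h=4, h2=5, probe 4,9 -> slot 9
225: h=4, h2=10, probe 4,1 -> slot 1
264: h=4, h2=1, probe 4,5 -> slot 5
444: h=2 -> slot 2
703: h=1, h2=8, probe 1,9,4,12 -> slot 12
Table: [988, 225, 444, ., 901, 264, ., ., ., 316, ., ., 703]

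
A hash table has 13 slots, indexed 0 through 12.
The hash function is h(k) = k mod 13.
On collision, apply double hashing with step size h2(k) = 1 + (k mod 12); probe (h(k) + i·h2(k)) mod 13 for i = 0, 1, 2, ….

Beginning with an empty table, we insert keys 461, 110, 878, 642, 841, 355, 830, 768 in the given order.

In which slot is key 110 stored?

9

461 hashes to 6; slot 6 is free → place at 6.
110 hashes to 6, h2=3; 6 taken → place at 9.
878 hashes to 7; slot 7 is free → place at 7.
642 hashes to 5; slot 5 is free → place at 5.
841 hashes to 9, h2=2; 9 taken → place at 11.
355 hashes to 4; slot 4 is free → place at 4.
830 hashes to 11, h2=3; 11 taken → place at 1.
768 hashes to 1, h2=1; 1 taken → place at 2.
Table: [—, 830, 768, —, 355, 642, 461, 878, —, 110, —, 841, —]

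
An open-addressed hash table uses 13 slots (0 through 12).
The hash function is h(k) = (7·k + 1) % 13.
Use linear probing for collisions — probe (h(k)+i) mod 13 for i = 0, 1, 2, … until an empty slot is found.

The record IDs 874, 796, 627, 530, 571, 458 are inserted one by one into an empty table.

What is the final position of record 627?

11

874 hashes to 9; slot 9 is free -> place at 9.
796 hashes to 9; 9 taken -> place at 10.
627 hashes to 9; 9,10 taken -> place at 11.
530 hashes to 6; slot 6 is free -> place at 6.
571 hashes to 7; slot 7 is free -> place at 7.
458 hashes to 9; 9,10,11 taken -> place at 12.
Table: [—, —, —, —, —, —, 530, 571, —, 874, 796, 627, 458]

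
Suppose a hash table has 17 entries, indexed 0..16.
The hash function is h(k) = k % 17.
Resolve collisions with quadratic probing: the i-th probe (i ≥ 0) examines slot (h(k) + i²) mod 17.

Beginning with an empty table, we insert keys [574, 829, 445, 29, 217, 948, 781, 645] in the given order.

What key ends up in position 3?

574 hashes to 13; slot 13 is free -> place at 13.
829 hashes to 13; 13 taken -> place at 14.
445 hashes to 3; slot 3 is free -> place at 3.
29 hashes to 12; slot 12 is free -> place at 12.
217 hashes to 13; 13,14 taken -> place at 0.
948 hashes to 13; 13,14,0 taken -> place at 5.
781 hashes to 16; slot 16 is free -> place at 16.
645 hashes to 16; 16,0,3 taken -> place at 8.
Table: [217, ., ., 445, ., 948, ., ., 645, ., ., ., 29, 574, 829, ., 781]

445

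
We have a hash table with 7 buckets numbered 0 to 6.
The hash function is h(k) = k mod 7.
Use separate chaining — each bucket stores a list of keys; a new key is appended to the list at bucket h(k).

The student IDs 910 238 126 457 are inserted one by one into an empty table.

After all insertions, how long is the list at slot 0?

910 -> bucket 0
238 -> bucket 0 (collision)
126 -> bucket 0 (collision)
457 -> bucket 2
Final buckets:
0: 910 -> 238 -> 126
1: -
2: 457
3: -
4: -
5: -
6: -

3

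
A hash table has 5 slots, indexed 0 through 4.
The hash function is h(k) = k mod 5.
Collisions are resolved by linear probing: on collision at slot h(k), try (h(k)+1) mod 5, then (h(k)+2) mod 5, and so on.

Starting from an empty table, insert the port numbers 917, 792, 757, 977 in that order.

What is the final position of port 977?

917: h=2 => slot 2
792: h=2, probe 2,3 => slot 3
757: h=2, probe 2,3,4 => slot 4
977: h=2, probe 2,3,4,0 => slot 0
Table: [977, _, 917, 792, 757]

0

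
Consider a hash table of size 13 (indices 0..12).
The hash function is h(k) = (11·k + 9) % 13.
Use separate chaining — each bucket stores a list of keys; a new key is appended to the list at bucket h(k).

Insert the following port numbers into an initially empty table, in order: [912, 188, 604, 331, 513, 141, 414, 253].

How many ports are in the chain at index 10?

Insert 912: h=5, bucket 5 empty -> new chain.
Insert 188: h=10, bucket 10 empty -> new chain.
Insert 604: h=10, bucket 10 nonempty -> append to chain.
Insert 331: h=10, bucket 10 nonempty -> append to chain.
Insert 513: h=10, bucket 10 nonempty -> append to chain.
Insert 141: h=0, bucket 0 empty -> new chain.
Insert 414: h=0, bucket 0 nonempty -> append to chain.
Insert 253: h=10, bucket 10 nonempty -> append to chain.
Final buckets:
0: 141 -> 414
1: _
2: _
3: _
4: _
5: 912
6: _
7: _
8: _
9: _
10: 188 -> 604 -> 331 -> 513 -> 253
11: _
12: _

5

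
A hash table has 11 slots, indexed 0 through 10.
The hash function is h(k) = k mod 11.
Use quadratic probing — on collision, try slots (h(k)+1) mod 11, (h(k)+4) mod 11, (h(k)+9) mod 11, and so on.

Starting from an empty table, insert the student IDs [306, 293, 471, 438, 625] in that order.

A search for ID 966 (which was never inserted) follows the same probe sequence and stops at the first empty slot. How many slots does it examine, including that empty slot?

6

306: h=9 → slot 9
293: h=7 → slot 7
471: h=9, probe 9,10 → slot 10
438: h=9, probe 9,10,2 → slot 2
625: h=9, probe 9,10,2,7,3 → slot 3
Table: [-, -, 438, 625, -, -, -, 293, -, 306, 471]
Lookup 966: h=9, probe 9,10,2,7,3,1 → slot 1 empty, not found.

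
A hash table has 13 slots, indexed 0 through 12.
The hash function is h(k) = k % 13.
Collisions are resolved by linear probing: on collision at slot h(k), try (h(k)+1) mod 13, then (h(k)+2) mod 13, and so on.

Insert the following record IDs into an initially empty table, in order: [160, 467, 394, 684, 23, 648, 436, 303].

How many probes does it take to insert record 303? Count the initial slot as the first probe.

160: h=4 → slot 4
467: h=12 → slot 12
394: h=4, probe 4,5 → slot 5
684: h=8 → slot 8
23: h=10 → slot 10
648: h=11 → slot 11
436: h=7 → slot 7
303: h=4, probe 4,5,6 → slot 6
Table: [-, -, -, -, 160, 394, 303, 436, 684, -, 23, 648, 467]

3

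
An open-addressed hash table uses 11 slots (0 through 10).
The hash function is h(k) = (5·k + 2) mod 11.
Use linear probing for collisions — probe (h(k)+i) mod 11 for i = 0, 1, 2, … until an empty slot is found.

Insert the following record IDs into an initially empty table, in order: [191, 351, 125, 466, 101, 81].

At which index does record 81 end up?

4

191: h=0 -> slot 0
351: h=8 -> slot 8
125: h=0, probe 0,1 -> slot 1
466: h=0, probe 0,1,2 -> slot 2
101: h=1, probe 1,2,3 -> slot 3
81: h=0, probe 0,1,2,3,4 -> slot 4
Table: [191, 125, 466, 101, 81, ., ., ., 351, ., .]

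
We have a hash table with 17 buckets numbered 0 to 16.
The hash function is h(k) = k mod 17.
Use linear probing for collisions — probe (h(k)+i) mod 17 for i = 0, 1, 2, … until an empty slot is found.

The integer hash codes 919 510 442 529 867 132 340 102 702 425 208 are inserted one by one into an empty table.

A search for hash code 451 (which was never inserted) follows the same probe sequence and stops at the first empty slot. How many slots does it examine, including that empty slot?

2

919: h=1 => slot 1
510: h=0 => slot 0
442: h=0, probe 0,1,2 => slot 2
529: h=2, probe 2,3 => slot 3
867: h=0, probe 0,1,2,3,4 => slot 4
132: h=13 => slot 13
340: h=0, probe 0,1,2,3,4,5 => slot 5
102: h=0, probe 0,1,2,3,4,5,6 => slot 6
702: h=5, probe 5,6,7 => slot 7
425: h=0, probe 0,1,2,3,4,5,6,7,8 => slot 8
208: h=4, probe 4,5,6,7,8,9 => slot 9
Table: [510, 919, 442, 529, 867, 340, 102, 702, 425, 208, -, -, -, 132, -, -, -]
Lookup 451: h=9, probe 9,10 → slot 10 empty, not found.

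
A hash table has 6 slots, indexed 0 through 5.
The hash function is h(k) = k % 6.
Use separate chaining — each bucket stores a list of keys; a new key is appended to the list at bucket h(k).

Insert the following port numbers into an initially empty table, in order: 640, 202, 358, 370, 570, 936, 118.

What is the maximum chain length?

640 → bucket 4
202 → bucket 4 (collision)
358 → bucket 4 (collision)
370 → bucket 4 (collision)
570 → bucket 0
936 → bucket 0 (collision)
118 → bucket 4 (collision)
Final buckets:
0: 570 -> 936
1: ∅
2: ∅
3: ∅
4: 640 -> 202 -> 358 -> 370 -> 118
5: ∅

5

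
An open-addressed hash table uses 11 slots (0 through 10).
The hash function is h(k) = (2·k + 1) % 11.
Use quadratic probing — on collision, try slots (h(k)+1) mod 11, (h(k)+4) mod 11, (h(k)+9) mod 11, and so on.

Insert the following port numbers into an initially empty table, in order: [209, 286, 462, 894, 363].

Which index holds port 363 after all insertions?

10

209: h=1 => slot 1
286: h=1, probe 1,2 => slot 2
462: h=1, probe 1,2,5 => slot 5
894: h=7 => slot 7
363: h=1, probe 1,2,5,10 => slot 10
Table: [∅, 209, 286, ∅, ∅, 462, ∅, 894, ∅, ∅, 363]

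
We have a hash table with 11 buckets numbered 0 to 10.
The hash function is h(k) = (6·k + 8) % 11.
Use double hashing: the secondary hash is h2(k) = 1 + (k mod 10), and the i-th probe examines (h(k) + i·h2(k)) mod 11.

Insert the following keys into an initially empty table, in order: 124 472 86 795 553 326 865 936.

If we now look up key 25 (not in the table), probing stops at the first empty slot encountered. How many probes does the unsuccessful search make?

Insert 124: h=4, slot 4 empty → index 4.
Insert 472: h=2, slot 2 empty → index 2.
Insert 86: h=7, slot 7 empty → index 7.
Insert 795: h=4, h2=6, slot 4 occupied → index 10.
Insert 553: h=4, h2=4, slot 4 occupied → index 8.
Insert 326: h=6, slot 6 empty → index 6.
Insert 865: h=6, h2=6, slot 6 occupied → index 1.
Insert 936: h=3, slot 3 empty → index 3.
Table: [∅, 865, 472, 936, 124, ∅, 326, 86, 553, ∅, 795]
Lookup 25: h=4, h2=6, probe 4,10,5 → slot 5 empty, not found.

3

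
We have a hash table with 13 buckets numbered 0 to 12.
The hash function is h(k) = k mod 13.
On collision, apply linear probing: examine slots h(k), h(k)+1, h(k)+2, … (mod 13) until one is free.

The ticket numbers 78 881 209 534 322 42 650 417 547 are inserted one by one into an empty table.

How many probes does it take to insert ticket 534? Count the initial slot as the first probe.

Insert 78: h=0, slot 0 empty => index 0.
Insert 881: h=10, slot 10 empty => index 10.
Insert 209: h=1, slot 1 empty => index 1.
Insert 534: h=1, slot 1 occupied => index 2.
Insert 322: h=10, slot 10 occupied => index 11.
Insert 42: h=3, slot 3 empty => index 3.
Insert 650: h=0, slots 0,1,2,3 occupied => index 4.
Insert 417: h=1, slots 1,2,3,4 occupied => index 5.
Insert 547: h=1, slots 1,2,3,4,5 occupied => index 6.
Table: [78, 209, 534, 42, 650, 417, 547, ., ., ., 881, 322, .]

2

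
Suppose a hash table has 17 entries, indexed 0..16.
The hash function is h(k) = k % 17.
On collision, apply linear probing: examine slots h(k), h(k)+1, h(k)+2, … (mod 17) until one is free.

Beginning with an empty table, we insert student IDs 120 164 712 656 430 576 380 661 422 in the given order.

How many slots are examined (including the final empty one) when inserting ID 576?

2

120: h=1 -> slot 1
164: h=11 -> slot 11
712: h=15 -> slot 15
656: h=10 -> slot 10
430: h=5 -> slot 5
576: h=15, probe 15,16 -> slot 16
380: h=6 -> slot 6
661: h=15, probe 15,16,0 -> slot 0
422: h=14 -> slot 14
Table: [661, 120, _, _, _, 430, 380, _, _, _, 656, 164, _, _, 422, 712, 576]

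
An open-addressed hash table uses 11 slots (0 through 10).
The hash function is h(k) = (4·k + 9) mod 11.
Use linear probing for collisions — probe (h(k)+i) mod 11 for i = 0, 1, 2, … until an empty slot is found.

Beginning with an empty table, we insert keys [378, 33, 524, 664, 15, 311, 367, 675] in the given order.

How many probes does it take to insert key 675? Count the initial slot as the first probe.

378 hashes to 3; slot 3 is free → place at 3.
33 hashes to 9; slot 9 is free → place at 9.
524 hashes to 4; slot 4 is free → place at 4.
664 hashes to 3; 3,4 taken → place at 5.
15 hashes to 3; 3,4,5 taken → place at 6.
311 hashes to 10; slot 10 is free → place at 10.
367 hashes to 3; 3,4,5,6 taken → place at 7.
675 hashes to 3; 3,4,5,6,7 taken → place at 8.
Table: [-, -, -, 378, 524, 664, 15, 367, 675, 33, 311]

6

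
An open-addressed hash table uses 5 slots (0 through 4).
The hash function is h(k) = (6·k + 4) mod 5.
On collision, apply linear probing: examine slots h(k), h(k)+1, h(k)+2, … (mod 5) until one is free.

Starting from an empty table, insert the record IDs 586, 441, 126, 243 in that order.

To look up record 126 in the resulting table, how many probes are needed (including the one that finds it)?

3

586 hashes to 0; slot 0 is free -> place at 0.
441 hashes to 0; 0 taken -> place at 1.
126 hashes to 0; 0,1 taken -> place at 2.
243 hashes to 2; 2 taken -> place at 3.
Table: [586, 441, 126, 243, .]
Lookup 126: h=0, probe 0,1,2 → found at 2.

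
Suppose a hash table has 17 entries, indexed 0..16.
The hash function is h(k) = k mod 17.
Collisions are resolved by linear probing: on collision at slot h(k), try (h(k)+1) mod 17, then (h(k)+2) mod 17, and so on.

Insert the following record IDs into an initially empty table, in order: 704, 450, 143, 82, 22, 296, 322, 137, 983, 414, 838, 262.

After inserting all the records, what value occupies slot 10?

296

704: h=7 → slot 7
450: h=8 → slot 8
143: h=7, probe 7,8,9 → slot 9
82: h=14 → slot 14
22: h=5 → slot 5
296: h=7, probe 7,8,9,10 → slot 10
322: h=16 → slot 16
137: h=1 → slot 1
983: h=14, probe 14,15 → slot 15
414: h=6 → slot 6
838: h=5, probe 5,6,7,8,9,10,11 → slot 11
262: h=7, probe 7,8,9,10,11,12 → slot 12
Table: [—, 137, —, —, —, 22, 414, 704, 450, 143, 296, 838, 262, —, 82, 983, 322]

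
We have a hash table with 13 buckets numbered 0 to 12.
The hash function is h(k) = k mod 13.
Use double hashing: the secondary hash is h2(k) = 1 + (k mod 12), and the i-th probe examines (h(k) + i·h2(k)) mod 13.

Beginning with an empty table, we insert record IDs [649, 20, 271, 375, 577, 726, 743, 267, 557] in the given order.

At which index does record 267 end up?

649: h=12 -> slot 12
20: h=7 -> slot 7
271: h=11 -> slot 11
375: h=11, h2=4, probe 11,2 -> slot 2
577: h=5 -> slot 5
726: h=11, h2=7, probe 11,5,12,6 -> slot 6
743: h=2, h2=12, probe 2,1 -> slot 1
267: h=7, h2=4, probe 7,11,2,6,10 -> slot 10
557: h=11, h2=6, probe 11,4 -> slot 4
Table: [-, 743, 375, -, 557, 577, 726, 20, -, -, 267, 271, 649]

10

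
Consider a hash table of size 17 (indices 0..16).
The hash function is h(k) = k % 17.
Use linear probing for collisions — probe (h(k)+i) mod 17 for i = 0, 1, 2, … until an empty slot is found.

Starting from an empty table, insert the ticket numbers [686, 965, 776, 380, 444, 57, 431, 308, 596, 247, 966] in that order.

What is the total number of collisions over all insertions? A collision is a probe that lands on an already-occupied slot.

8

Insert 686: h=6, slot 6 empty => index 6.
Insert 965: h=13, slot 13 empty => index 13.
Insert 776: h=11, slot 11 empty => index 11.
Insert 380: h=6, slot 6 occupied => index 7.
Insert 444: h=2, slot 2 empty => index 2.
Insert 57: h=6, slots 6,7 occupied => index 8.
Insert 431: h=6, slots 6,7,8 occupied => index 9.
Insert 308: h=2, slot 2 occupied => index 3.
Insert 596: h=1, slot 1 empty => index 1.
Insert 247: h=9, slot 9 occupied => index 10.
Insert 966: h=14, slot 14 empty => index 14.
Table: [—, 596, 444, 308, —, —, 686, 380, 57, 431, 247, 776, —, 965, 966, —, —]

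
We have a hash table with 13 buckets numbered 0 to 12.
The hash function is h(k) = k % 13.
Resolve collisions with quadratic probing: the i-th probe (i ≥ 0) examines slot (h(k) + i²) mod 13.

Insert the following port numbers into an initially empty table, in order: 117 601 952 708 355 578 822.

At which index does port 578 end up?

Insert 117: h=0, slot 0 empty => index 0.
Insert 601: h=3, slot 3 empty => index 3.
Insert 952: h=3, slot 3 occupied => index 4.
Insert 708: h=6, slot 6 empty => index 6.
Insert 355: h=4, slot 4 occupied => index 5.
Insert 578: h=6, slot 6 occupied => index 7.
Insert 822: h=3, slots 3,4,7 occupied => index 12.
Table: [117, ., ., 601, 952, 355, 708, 578, ., ., ., ., 822]

7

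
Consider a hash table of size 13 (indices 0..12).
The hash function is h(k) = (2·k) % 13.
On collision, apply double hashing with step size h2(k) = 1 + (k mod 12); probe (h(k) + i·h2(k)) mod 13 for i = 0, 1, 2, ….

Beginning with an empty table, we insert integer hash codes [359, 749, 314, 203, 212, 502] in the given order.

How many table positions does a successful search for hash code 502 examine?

Insert 359: h=3, slot 3 empty => index 3.
Insert 749: h=3, h2=6, slot 3 occupied => index 9.
Insert 314: h=4, slot 4 empty => index 4.
Insert 203: h=3, h2=12, slot 3 occupied => index 2.
Insert 212: h=8, slot 8 empty => index 8.
Insert 502: h=3, h2=11, slot 3 occupied => index 1.
Table: [—, 502, 203, 359, 314, —, —, —, 212, 749, —, —, —]
Lookup 502: h=3, h2=11, probe 3,1 → found at 1.

2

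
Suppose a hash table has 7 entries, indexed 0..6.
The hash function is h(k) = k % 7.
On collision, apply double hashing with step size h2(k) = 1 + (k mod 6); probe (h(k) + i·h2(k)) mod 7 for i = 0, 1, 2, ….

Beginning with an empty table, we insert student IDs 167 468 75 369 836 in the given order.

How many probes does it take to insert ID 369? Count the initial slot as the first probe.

Insert 167: h=6, slot 6 empty → index 6.
Insert 468: h=6, h2=1, slot 6 occupied → index 0.
Insert 75: h=5, slot 5 empty → index 5.
Insert 369: h=5, h2=4, slot 5 occupied → index 2.
Insert 836: h=3, slot 3 empty → index 3.
Table: [468, _, 369, 836, _, 75, 167]

2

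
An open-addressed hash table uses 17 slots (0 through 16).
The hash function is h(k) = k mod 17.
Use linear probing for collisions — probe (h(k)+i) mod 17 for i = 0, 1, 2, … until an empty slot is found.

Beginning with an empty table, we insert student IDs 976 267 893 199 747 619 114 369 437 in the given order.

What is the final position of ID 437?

Insert 976: h=7, slot 7 empty => index 7.
Insert 267: h=12, slot 12 empty => index 12.
Insert 893: h=9, slot 9 empty => index 9.
Insert 199: h=12, slot 12 occupied => index 13.
Insert 747: h=16, slot 16 empty => index 16.
Insert 619: h=7, slot 7 occupied => index 8.
Insert 114: h=12, slots 12,13 occupied => index 14.
Insert 369: h=12, slots 12,13,14 occupied => index 15.
Insert 437: h=12, slots 12,13,14,15,16 occupied => index 0.
Table: [437, ∅, ∅, ∅, ∅, ∅, ∅, 976, 619, 893, ∅, ∅, 267, 199, 114, 369, 747]

0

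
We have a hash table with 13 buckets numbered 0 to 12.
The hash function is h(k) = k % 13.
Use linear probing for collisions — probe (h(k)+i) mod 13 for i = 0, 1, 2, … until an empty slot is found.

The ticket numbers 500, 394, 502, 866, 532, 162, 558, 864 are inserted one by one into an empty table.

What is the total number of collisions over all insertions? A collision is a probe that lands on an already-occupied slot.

7

500: h=6 => slot 6
394: h=4 => slot 4
502: h=8 => slot 8
866: h=8, probe 8,9 => slot 9
532: h=12 => slot 12
162: h=6, probe 6,7 => slot 7
558: h=12, probe 12,0 => slot 0
864: h=6, probe 6,7,8,9,10 => slot 10
Table: [558, ∅, ∅, ∅, 394, ∅, 500, 162, 502, 866, 864, ∅, 532]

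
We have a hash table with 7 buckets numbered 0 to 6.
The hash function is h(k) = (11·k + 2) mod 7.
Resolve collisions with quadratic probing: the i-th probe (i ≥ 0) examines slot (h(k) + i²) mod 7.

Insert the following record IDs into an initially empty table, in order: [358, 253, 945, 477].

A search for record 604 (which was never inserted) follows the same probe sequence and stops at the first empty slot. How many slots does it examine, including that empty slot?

358 hashes to 6; slot 6 is free → place at 6.
253 hashes to 6; 6 taken → place at 0.
945 hashes to 2; slot 2 is free → place at 2.
477 hashes to 6; 6,0 taken → place at 3.
Table: [253, —, 945, 477, —, —, 358]
Lookup 604: h=3, probe 3,4 → slot 4 empty, not found.

2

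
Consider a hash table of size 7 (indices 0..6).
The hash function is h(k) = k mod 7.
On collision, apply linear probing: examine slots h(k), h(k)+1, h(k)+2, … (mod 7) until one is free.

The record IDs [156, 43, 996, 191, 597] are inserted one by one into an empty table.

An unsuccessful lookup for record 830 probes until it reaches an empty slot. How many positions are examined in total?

Insert 156: h=2, slot 2 empty => index 2.
Insert 43: h=1, slot 1 empty => index 1.
Insert 996: h=2, slot 2 occupied => index 3.
Insert 191: h=2, slots 2,3 occupied => index 4.
Insert 597: h=2, slots 2,3,4 occupied => index 5.
Table: [_, 43, 156, 996, 191, 597, _]
Lookup 830: h=4, probe 4,5,6 → slot 6 empty, not found.

3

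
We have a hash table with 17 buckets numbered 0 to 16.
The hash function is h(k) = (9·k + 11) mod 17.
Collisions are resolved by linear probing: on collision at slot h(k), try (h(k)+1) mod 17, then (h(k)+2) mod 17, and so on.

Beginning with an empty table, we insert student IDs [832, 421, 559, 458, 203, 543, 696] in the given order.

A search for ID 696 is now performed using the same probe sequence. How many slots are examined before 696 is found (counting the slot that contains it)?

5

832 hashes to 2; slot 2 is free => place at 2.
421 hashes to 9; slot 9 is free => place at 9.
559 hashes to 10; slot 10 is free => place at 10.
458 hashes to 2; 2 taken => place at 3.
203 hashes to 2; 2,3 taken => place at 4.
543 hashes to 2; 2,3,4 taken => place at 5.
696 hashes to 2; 2,3,4,5 taken => place at 6.
Table: [—, —, 832, 458, 203, 543, 696, —, —, 421, 559, —, —, —, —, —, —]
Lookup 696: h=2, probe 2,3,4,5,6 → found at 6.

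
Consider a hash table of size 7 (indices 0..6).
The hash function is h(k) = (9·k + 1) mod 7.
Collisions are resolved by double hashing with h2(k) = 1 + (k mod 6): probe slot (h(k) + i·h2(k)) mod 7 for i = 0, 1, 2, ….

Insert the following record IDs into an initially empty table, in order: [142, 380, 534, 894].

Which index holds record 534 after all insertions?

142 hashes to 5; slot 5 is free => place at 5.
380 hashes to 5, h2=3; 5 taken => place at 1.
534 hashes to 5, h2=1; 5 taken => place at 6.
894 hashes to 4; slot 4 is free => place at 4.
Table: [—, 380, —, —, 894, 142, 534]

6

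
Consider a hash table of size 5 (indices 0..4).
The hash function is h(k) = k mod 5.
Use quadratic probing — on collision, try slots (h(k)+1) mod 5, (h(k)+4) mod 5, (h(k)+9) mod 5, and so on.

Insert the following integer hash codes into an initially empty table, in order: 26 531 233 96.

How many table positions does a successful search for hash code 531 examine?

2

26: h=1 => slot 1
531: h=1, probe 1,2 => slot 2
233: h=3 => slot 3
96: h=1, probe 1,2,0 => slot 0
Table: [96, 26, 531, 233, .]
Lookup 531: h=1, probe 1,2 → found at 2.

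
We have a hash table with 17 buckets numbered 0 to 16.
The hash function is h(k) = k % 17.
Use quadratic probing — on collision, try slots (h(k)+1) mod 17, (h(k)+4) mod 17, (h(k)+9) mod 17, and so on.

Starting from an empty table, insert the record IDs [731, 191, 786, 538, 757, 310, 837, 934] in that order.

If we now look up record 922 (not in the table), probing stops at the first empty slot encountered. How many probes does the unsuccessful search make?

5

731: h=0 -> slot 0
191: h=4 -> slot 4
786: h=4, probe 4,5 -> slot 5
538: h=11 -> slot 11
757: h=9 -> slot 9
310: h=4, probe 4,5,8 -> slot 8
837: h=4, probe 4,5,8,13 -> slot 13
934: h=16 -> slot 16
Table: [731, —, —, —, 191, 786, —, —, 310, 757, —, 538, —, 837, —, —, 934]
Lookup 922: h=4, probe 4,5,8,13,3 → slot 3 empty, not found.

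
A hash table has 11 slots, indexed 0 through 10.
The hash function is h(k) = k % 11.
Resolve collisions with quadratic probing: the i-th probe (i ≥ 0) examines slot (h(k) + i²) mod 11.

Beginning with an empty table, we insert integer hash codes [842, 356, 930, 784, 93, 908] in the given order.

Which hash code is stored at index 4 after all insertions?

842 hashes to 6; slot 6 is free -> place at 6.
356 hashes to 4; slot 4 is free -> place at 4.
930 hashes to 6; 6 taken -> place at 7.
784 hashes to 3; slot 3 is free -> place at 3.
93 hashes to 5; slot 5 is free -> place at 5.
908 hashes to 6; 6,7 taken -> place at 10.
Table: [∅, ∅, ∅, 784, 356, 93, 842, 930, ∅, ∅, 908]

356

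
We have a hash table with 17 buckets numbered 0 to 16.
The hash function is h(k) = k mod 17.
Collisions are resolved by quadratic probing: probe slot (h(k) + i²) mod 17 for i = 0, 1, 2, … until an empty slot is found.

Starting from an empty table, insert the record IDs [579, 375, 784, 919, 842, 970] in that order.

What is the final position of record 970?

10

579 hashes to 1; slot 1 is free -> place at 1.
375 hashes to 1; 1 taken -> place at 2.
784 hashes to 2; 2 taken -> place at 3.
919 hashes to 1; 1,2 taken -> place at 5.
842 hashes to 9; slot 9 is free -> place at 9.
970 hashes to 1; 1,2,5 taken -> place at 10.
Table: [∅, 579, 375, 784, ∅, 919, ∅, ∅, ∅, 842, 970, ∅, ∅, ∅, ∅, ∅, ∅]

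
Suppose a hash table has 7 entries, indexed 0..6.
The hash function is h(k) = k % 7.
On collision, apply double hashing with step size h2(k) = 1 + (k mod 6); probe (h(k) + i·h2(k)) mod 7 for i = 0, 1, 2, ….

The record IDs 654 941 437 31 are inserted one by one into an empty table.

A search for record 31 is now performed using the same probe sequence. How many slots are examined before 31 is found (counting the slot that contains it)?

Insert 654: h=3, slot 3 empty => index 3.
Insert 941: h=3, h2=6, slot 3 occupied => index 2.
Insert 437: h=3, h2=6, slots 3,2 occupied => index 1.
Insert 31: h=3, h2=2, slot 3 occupied => index 5.
Table: [—, 437, 941, 654, —, 31, —]
Lookup 31: h=3, h2=2, probe 3,5 → found at 5.

2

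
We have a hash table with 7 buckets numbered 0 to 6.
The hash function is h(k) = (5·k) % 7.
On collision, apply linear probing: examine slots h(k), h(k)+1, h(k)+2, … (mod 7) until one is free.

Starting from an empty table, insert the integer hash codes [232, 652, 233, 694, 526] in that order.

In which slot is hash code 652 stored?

232 hashes to 5; slot 5 is free => place at 5.
652 hashes to 5; 5 taken => place at 6.
233 hashes to 3; slot 3 is free => place at 3.
694 hashes to 5; 5,6 taken => place at 0.
526 hashes to 5; 5,6,0 taken => place at 1.
Table: [694, 526, —, 233, —, 232, 652]

6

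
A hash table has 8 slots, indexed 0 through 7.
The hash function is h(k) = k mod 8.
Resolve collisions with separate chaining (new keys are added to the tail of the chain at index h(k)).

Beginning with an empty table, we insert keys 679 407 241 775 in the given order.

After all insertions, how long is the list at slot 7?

Insert 679: h=7, bucket 7 empty → new chain.
Insert 407: h=7, bucket 7 nonempty → append to chain.
Insert 241: h=1, bucket 1 empty → new chain.
Insert 775: h=7, bucket 7 nonempty → append to chain.
Final buckets:
0: —
1: 241
2: —
3: —
4: —
5: —
6: —
7: 679 -> 407 -> 775

3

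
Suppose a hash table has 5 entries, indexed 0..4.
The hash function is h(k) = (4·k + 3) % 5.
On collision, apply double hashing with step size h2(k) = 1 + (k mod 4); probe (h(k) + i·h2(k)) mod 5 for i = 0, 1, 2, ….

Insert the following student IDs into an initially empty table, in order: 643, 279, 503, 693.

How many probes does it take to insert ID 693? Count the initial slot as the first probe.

643: h=0 => slot 0
279: h=4 => slot 4
503: h=0, h2=4, probe 0,4,3 => slot 3
693: h=0, h2=2, probe 0,2 => slot 2
Table: [643, _, 693, 503, 279]

2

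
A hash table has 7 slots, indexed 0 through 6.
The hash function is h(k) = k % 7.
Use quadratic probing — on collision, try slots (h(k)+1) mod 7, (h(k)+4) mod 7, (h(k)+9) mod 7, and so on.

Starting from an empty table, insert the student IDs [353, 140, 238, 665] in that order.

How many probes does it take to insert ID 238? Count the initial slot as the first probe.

2

353 hashes to 3; slot 3 is free => place at 3.
140 hashes to 0; slot 0 is free => place at 0.
238 hashes to 0; 0 taken => place at 1.
665 hashes to 0; 0,1 taken => place at 4.
Table: [140, 238, _, 353, 665, _, _]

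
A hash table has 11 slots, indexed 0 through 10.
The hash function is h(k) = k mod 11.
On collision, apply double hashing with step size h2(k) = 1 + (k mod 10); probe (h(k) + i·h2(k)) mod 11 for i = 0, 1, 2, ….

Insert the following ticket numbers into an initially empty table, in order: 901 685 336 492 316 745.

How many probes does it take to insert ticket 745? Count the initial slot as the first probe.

3

901: h=10 => slot 10
685: h=3 => slot 3
336: h=6 => slot 6
492: h=8 => slot 8
316: h=8, h2=7, probe 8,4 => slot 4
745: h=8, h2=6, probe 8,3,9 => slot 9
Table: [—, —, —, 685, 316, —, 336, —, 492, 745, 901]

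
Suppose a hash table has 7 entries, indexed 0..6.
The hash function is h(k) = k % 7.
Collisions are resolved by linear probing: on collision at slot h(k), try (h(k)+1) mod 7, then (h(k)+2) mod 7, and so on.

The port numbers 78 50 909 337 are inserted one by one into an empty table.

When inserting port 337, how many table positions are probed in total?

78: h=1 => slot 1
50: h=1, probe 1,2 => slot 2
909: h=6 => slot 6
337: h=1, probe 1,2,3 => slot 3
Table: [_, 78, 50, 337, _, _, 909]

3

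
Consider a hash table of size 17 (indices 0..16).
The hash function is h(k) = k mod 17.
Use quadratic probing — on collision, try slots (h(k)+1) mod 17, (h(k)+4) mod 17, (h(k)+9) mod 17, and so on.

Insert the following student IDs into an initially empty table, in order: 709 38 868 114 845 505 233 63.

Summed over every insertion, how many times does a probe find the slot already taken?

18

Insert 709: h=12, slot 12 empty -> index 12.
Insert 38: h=4, slot 4 empty -> index 4.
Insert 868: h=1, slot 1 empty -> index 1.
Insert 114: h=12, slot 12 occupied -> index 13.
Insert 845: h=12, slots 12,13 occupied -> index 16.
Insert 505: h=12, slots 12,13,16,4 occupied -> index 11.
Insert 233: h=12, slots 12,13,16,4,11 occupied -> index 3.
Insert 63: h=12, slots 12,13,16,4,11,3 occupied -> index 14.
Table: [., 868, ., 233, 38, ., ., ., ., ., ., 505, 709, 114, 63, ., 845]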